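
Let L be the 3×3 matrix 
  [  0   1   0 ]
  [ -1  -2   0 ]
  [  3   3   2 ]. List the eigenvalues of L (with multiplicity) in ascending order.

-1, -1, 2

Characteristic polynomial: p(t) = t^3 - 3t - 2 = (t - 2)(t + 1)^2.
Roots (with multiplicity): -1, -1, 2.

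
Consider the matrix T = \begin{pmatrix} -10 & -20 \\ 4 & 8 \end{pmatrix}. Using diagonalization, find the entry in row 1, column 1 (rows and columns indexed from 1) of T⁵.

-160

Characteristic polynomial: s^2 + 2s = s(s + 2), so the eigenvalues are -2, 0.
s=0: eigenvector (-2, 1).
s=-2: eigenvector (5, -2).
P = [[-2, 5], [1, -2]], D = diag(0, -2), P⁻¹ = [[2, 5], [1, 2]].
T⁵ = P·diag(0, -32)·P⁻¹ = [[-160, -320], [64, 128]].
The requested entry is -160.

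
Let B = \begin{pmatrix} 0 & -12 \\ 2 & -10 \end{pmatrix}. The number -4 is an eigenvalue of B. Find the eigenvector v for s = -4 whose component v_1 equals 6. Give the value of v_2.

2

B + 4I = [[4, -12], [2, -6]].
Solving (B + 4I)v = 0 gives the eigenspace spanned by (6, 2).
With v_1 = 6, v = (6, 2), so v_2 = 2.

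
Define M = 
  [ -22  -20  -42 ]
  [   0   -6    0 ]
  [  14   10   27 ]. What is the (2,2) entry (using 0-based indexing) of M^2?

Characteristic polynomial: μ^3 + μ^2 - 36μ - 36 = (μ - 6)(μ + 1)(μ + 6), so the eigenvalues are -6, -1, 6.
μ=-1: eigenvector (2, 0, -1).
μ=-6: eigenvector (4, 1, -2).
μ=6: eigenvector (-3, 0, 2).
P = [[2, 4, -3], [0, 1, 0], [-1, -2, 2]], D = diag(-1, -6, 6), P⁻¹ = [[2, -2, 3], [0, 1, 0], [1, 0, 2]].
M² = P·diag(1, 36, 36)·P⁻¹ = [[-104, 140, -210], [0, 36, 0], [70, -70, 141]].
The requested entry is 141.

141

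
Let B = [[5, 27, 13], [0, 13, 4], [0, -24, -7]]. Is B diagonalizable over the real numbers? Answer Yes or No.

Characteristic polynomial: p(t) = t^3 - 11t^2 + 35t - 25 = (t - 5)^2(t - 1).
t = 5 has algebraic multiplicity 2; rank(B − 5I) = 2, so geometric multiplicity = 1.
Geometric multiplicity < algebraic multiplicity, so B is not diagonalizable.

No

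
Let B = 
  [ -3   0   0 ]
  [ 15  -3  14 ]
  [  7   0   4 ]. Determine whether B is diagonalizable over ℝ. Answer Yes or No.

No

Characteristic polynomial: p(λ) = λ^3 + 2λ^2 - 15λ - 36 = (λ - 4)(λ + 3)^2.
λ = -3 has algebraic multiplicity 2; rank(B + 3I) = 2, so geometric multiplicity = 1.
Geometric multiplicity < algebraic multiplicity, so B is not diagonalizable.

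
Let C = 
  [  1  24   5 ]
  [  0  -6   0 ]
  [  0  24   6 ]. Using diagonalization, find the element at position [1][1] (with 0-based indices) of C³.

-216

Characteristic polynomial: μ^3 - μ^2 - 36μ + 36 = (μ - 6)(μ - 1)(μ + 6), so the eigenvalues are -6, 1, 6.
μ=1: eigenvector (-1, 0, 0).
μ=-6: eigenvector (-2, 1, -2).
μ=6: eigenvector (-1, 0, -1).
P = [[-1, -2, -1], [0, 1, 0], [0, -2, -1]], D = diag(1, -6, 6), P⁻¹ = [[-1, 0, 1], [0, 1, 0], [0, -2, -1]].
C³ = P·diag(1, -216, 216)·P⁻¹ = [[1, 864, 215], [0, -216, 0], [0, 864, 216]].
The requested entry is -216.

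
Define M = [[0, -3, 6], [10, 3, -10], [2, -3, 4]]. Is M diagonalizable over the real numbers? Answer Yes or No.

Characteristic polynomial: p(λ) = λ^3 - 7λ^2 + 36 = (λ - 6)(λ - 3)(λ + 2).
All 3 eigenvalues are distinct, so M is diagonalizable.

Yes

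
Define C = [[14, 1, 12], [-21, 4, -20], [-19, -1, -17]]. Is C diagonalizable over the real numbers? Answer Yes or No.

No

Characteristic polynomial: p(t) = t^3 - t^2 - 21t + 45 = (t - 3)^2(t + 5).
t = 3 has algebraic multiplicity 2; rank(C − 3I) = 2, so geometric multiplicity = 1.
Geometric multiplicity < algebraic multiplicity, so C is not diagonalizable.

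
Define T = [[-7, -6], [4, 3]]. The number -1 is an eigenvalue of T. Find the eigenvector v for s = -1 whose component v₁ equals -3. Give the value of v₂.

T + 1I = [[-6, -6], [4, 4]].
Solving (T + 1I)v = 0 gives the eigenspace spanned by (-3, 3).
With v₁ = -3, v = (-3, 3), so v₂ = 3.

3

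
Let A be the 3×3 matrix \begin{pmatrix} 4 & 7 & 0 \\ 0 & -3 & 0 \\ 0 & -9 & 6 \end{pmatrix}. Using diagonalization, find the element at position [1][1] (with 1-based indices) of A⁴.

Characteristic polynomial: r^3 - 7r^2 - 6r + 72 = (r - 6)(r - 4)(r + 3), so the eigenvalues are -3, 4, 6.
r=4: eigenvector (1, 0, 0).
r=-3: eigenvector (-1, 1, 1).
r=6: eigenvector (0, 0, 1).
P = [[1, -1, 0], [0, 1, 0], [0, 1, 1]], D = diag(4, -3, 6), P⁻¹ = [[1, 1, 0], [0, 1, 0], [0, -1, 1]].
A⁴ = P·diag(256, 81, 1296)·P⁻¹ = [[256, 175, 0], [0, 81, 0], [0, -1215, 1296]].
The requested entry is 256.

256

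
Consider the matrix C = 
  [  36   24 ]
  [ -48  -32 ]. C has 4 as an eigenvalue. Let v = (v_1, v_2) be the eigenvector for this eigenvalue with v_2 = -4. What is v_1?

3

C − 4I = [[32, 24], [-48, -36]].
Solving (C − 4I)v = 0 gives the eigenspace spanned by (3, -4).
With v_2 = -4, v = (3, -4), so v_1 = 3.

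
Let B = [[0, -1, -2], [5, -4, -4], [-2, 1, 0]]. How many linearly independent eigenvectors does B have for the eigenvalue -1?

1

B + 1I = [[1, -1, -2], [5, -3, -4], [-2, 1, 1]].
This matrix has rank 2, so its null space has dimension 3 − 2 = 1.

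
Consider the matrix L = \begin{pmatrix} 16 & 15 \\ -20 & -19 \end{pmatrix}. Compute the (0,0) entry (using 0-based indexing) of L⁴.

-764

Characteristic polynomial: r^2 + 3r - 4 = (r - 1)(r + 4), so the eigenvalues are -4, 1.
r=-4: eigenvector (-3, 4).
r=1: eigenvector (1, -1).
P = [[-3, 1], [4, -1]], D = diag(-4, 1), P⁻¹ = [[1, 1], [4, 3]].
L⁴ = P·diag(256, 1)·P⁻¹ = [[-764, -765], [1020, 1021]].
The requested entry is -764.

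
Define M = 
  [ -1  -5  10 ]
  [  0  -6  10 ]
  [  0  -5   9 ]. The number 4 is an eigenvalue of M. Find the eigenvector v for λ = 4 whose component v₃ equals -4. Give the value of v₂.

M − 4I = [[-5, -5, 10], [0, -10, 10], [0, -5, 5]].
Solving (M − 4I)v = 0 gives the eigenspace spanned by (-4, -4, -4).
With v₃ = -4, v = (-4, -4, -4), so v₂ = -4.

-4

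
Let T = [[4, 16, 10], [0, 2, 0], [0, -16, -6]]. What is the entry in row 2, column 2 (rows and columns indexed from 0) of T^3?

-216

Characteristic polynomial: λ^3 - 28λ + 48 = (λ - 4)(λ - 2)(λ + 6), so the eigenvalues are -6, 2, 4.
λ=4: eigenvector (1, 0, 0).
λ=2: eigenvector (2, 1, -2).
λ=-6: eigenvector (-1, 0, 1).
P = [[1, 2, -1], [0, 1, 0], [0, -2, 1]], D = diag(4, 2, -6), P⁻¹ = [[1, 0, 1], [0, 1, 0], [0, 2, 1]].
T³ = P·diag(64, 8, -216)·P⁻¹ = [[64, 448, 280], [0, 8, 0], [0, -448, -216]].
The requested entry is -216.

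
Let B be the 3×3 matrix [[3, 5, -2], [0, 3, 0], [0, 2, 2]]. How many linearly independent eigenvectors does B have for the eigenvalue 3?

B − 3I = [[0, 5, -2], [0, 0, 0], [0, 2, -1]].
This matrix has rank 2, so its null space has dimension 3 − 2 = 1.

1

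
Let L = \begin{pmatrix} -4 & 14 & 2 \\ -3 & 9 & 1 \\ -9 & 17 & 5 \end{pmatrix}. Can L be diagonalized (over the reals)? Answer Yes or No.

Characteristic polynomial: p(r) = r^3 - 10r^2 + 32r - 32 = (r - 4)^2(r - 2).
r = 4 has algebraic multiplicity 2; rank(L − 4I) = 2, so geometric multiplicity = 1.
Geometric multiplicity < algebraic multiplicity, so L is not diagonalizable.

No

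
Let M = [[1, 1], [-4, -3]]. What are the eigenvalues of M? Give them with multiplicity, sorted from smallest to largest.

Characteristic polynomial: p(t) = t^2 + 2t + 1 = (t + 1)^2.
Roots (with multiplicity): -1, -1.

-1, -1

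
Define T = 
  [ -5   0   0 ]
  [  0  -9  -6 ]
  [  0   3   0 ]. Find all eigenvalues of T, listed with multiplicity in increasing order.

-6, -5, -3

Characteristic polynomial: p(r) = r^3 + 14r^2 + 63r + 90 = (r + 3)(r + 5)(r + 6).
Roots (with multiplicity): -6, -5, -3.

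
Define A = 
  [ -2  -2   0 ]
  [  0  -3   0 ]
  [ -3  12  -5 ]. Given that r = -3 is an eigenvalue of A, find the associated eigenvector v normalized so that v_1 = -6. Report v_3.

A + 3I = [[1, -2, 0], [0, 0, 0], [-3, 12, -2]].
Solving (A + 3I)v = 0 gives the eigenspace spanned by (-6, -3, -9).
With v_1 = -6, v = (-6, -3, -9), so v_3 = -9.

-9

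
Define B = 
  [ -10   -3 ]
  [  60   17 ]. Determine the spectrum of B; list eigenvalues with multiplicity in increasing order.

Characteristic polynomial: p(μ) = μ^2 - 7μ + 10 = (μ - 5)(μ - 2).
Roots (with multiplicity): 2, 5.

2, 5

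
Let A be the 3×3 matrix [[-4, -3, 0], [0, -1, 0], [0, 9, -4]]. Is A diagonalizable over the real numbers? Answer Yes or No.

Characteristic polynomial: p(s) = s^3 + 9s^2 + 24s + 16 = (s + 1)(s + 4)^2.
s = -4 has algebraic multiplicity 2; rank(A + 4I) = 1, so geometric multiplicity = 2.
Every eigenvalue has geometric = algebraic multiplicity, so A is diagonalizable.

Yes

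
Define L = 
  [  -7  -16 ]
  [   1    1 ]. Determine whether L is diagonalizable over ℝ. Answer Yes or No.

Characteristic polynomial: p(s) = s^2 + 6s + 9 = (s + 3)^2.
s = -3 has algebraic multiplicity 2; rank(L + 3I) = 1, so geometric multiplicity = 1.
Geometric multiplicity < algebraic multiplicity, so L is not diagonalizable.

No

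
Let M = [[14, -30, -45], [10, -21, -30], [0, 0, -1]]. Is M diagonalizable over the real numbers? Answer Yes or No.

Characteristic polynomial: p(t) = t^3 + 8t^2 + 13t + 6 = (t + 1)^2(t + 6).
t = -1 has algebraic multiplicity 2; rank(M + 1I) = 1, so geometric multiplicity = 2.
Every eigenvalue has geometric = algebraic multiplicity, so M is diagonalizable.

Yes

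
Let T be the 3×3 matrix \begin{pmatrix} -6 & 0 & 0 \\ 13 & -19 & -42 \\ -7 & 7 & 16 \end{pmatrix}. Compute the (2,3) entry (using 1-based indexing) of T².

126

Characteristic polynomial: r^3 + 9r^2 + 8r - 60 = (r - 2)(r + 5)(r + 6), so the eigenvalues are -6, -5, 2.
r=-6: eigenvector (1, 1, 0).
r=2: eigenvector (0, -2, 1).
r=-5: eigenvector (0, 3, -1).
P = [[1, 0, 0], [1, -2, 3], [0, 1, -1]], D = diag(-6, 2, -5), P⁻¹ = [[1, 0, 0], [-1, 1, 3], [-1, 1, 2]].
T² = P·diag(36, 4, 25)·P⁻¹ = [[36, 0, 0], [-31, 67, 126], [21, -21, -38]].
The requested entry is 126.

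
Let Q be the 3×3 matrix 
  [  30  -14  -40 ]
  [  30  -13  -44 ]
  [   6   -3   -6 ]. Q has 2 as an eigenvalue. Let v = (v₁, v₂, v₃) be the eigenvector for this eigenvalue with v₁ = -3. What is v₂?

-6

Q − 2I = [[28, -14, -40], [30, -15, -44], [6, -3, -8]].
Solving (Q − 2I)v = 0 gives the eigenspace spanned by (-3, -6, 0).
With v₁ = -3, v = (-3, -6, 0), so v₂ = -6.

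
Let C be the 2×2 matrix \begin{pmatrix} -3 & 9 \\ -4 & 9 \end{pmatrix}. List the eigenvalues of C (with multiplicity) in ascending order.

Characteristic polynomial: p(r) = r^2 - 6r + 9 = (r - 3)^2.
Roots (with multiplicity): 3, 3.

3, 3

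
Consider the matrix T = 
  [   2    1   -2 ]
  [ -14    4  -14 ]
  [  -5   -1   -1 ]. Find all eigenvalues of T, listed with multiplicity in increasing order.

-3, 4, 4

Characteristic polynomial: p(r) = r^3 - 5r^2 - 8r + 48 = (r - 4)^2(r + 3).
Roots (with multiplicity): -3, 4, 4.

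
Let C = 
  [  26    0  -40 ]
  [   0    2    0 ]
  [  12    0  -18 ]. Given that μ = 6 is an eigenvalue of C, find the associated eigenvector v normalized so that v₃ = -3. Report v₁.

C − 6I = [[20, 0, -40], [0, -4, 0], [12, 0, -24]].
Solving (C − 6I)v = 0 gives the eigenspace spanned by (-6, 0, -3).
With v₃ = -3, v = (-6, 0, -3), so v₁ = -6.

-6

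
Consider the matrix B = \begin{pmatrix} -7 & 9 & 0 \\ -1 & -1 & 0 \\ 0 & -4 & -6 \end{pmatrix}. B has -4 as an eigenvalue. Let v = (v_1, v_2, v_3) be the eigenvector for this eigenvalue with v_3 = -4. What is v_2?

2

B + 4I = [[-3, 9, 0], [-1, 3, 0], [0, -4, -2]].
Solving (B + 4I)v = 0 gives the eigenspace spanned by (6, 2, -4).
With v_3 = -4, v = (6, 2, -4), so v_2 = 2.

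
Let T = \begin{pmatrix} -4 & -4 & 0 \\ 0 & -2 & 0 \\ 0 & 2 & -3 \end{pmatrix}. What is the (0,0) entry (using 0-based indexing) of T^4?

256

Characteristic polynomial: μ^3 + 9μ^2 + 26μ + 24 = (μ + 2)(μ + 3)(μ + 4), so the eigenvalues are -4, -3, -2.
μ=-4: eigenvector (1, 0, 0).
μ=-2: eigenvector (-2, 1, 2).
μ=-3: eigenvector (0, 0, 1).
P = [[1, -2, 0], [0, 1, 0], [0, 2, 1]], D = diag(-4, -2, -3), P⁻¹ = [[1, 2, 0], [0, 1, 0], [0, -2, 1]].
T⁴ = P·diag(256, 16, 81)·P⁻¹ = [[256, 480, 0], [0, 16, 0], [0, -130, 81]].
The requested entry is 256.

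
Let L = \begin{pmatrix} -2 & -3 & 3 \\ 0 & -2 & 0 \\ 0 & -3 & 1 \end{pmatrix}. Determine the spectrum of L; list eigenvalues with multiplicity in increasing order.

-2, -2, 1

Characteristic polynomial: p(t) = t^3 + 3t^2 - 4 = (t - 1)(t + 2)^2.
Roots (with multiplicity): -2, -2, 1.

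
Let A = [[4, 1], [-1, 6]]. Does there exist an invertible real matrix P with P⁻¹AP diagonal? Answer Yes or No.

No

Characteristic polynomial: p(r) = r^2 - 10r + 25 = (r - 5)^2.
r = 5 has algebraic multiplicity 2; rank(A − 5I) = 1, so geometric multiplicity = 1.
Geometric multiplicity < algebraic multiplicity, so A is not diagonalizable.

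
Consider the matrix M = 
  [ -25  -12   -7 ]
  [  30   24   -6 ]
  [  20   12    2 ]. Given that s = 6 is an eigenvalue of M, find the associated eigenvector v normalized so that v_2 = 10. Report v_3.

5

M − 6I = [[-31, -12, -7], [30, 18, -6], [20, 12, -4]].
Solving (M − 6I)v = 0 gives the eigenspace spanned by (-5, 10, 5).
With v_2 = 10, v = (-5, 10, 5), so v_3 = 5.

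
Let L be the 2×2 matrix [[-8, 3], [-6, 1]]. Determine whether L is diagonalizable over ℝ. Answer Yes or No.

Characteristic polynomial: p(t) = t^2 + 7t + 10 = (t + 2)(t + 5).
All 2 eigenvalues are distinct, so L is diagonalizable.

Yes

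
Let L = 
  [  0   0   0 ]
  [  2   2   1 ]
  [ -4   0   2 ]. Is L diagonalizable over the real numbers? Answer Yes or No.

Characteristic polynomial: p(λ) = λ^3 - 4λ^2 + 4λ = λ(λ - 2)^2.
λ = 2 has algebraic multiplicity 2; rank(L − 2I) = 2, so geometric multiplicity = 1.
Geometric multiplicity < algebraic multiplicity, so L is not diagonalizable.

No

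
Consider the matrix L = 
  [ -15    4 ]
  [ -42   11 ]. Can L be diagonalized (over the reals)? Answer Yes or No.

Characteristic polynomial: p(μ) = μ^2 + 4μ + 3 = (μ + 1)(μ + 3).
All 2 eigenvalues are distinct, so L is diagonalizable.

Yes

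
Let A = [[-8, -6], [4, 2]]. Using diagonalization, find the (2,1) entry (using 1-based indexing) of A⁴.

Characteristic polynomial: μ^2 + 6μ + 8 = (μ + 2)(μ + 4), so the eigenvalues are -4, -2.
μ=-2: eigenvector (-1, 1).
μ=-4: eigenvector (3, -2).
P = [[-1, 3], [1, -2]], D = diag(-2, -4), P⁻¹ = [[2, 3], [1, 1]].
A⁴ = P·diag(16, 256)·P⁻¹ = [[736, 720], [-480, -464]].
The requested entry is -480.

-480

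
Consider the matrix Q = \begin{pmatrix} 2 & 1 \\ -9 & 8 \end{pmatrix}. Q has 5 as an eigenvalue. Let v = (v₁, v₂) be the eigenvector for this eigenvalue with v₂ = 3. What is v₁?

1

Q − 5I = [[-3, 1], [-9, 3]].
Solving (Q − 5I)v = 0 gives the eigenspace spanned by (1, 3).
With v₂ = 3, v = (1, 3), so v₁ = 1.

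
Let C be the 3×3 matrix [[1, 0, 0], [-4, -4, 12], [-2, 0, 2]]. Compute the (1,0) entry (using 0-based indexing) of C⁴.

-60

Characteristic polynomial: r^3 + r^2 - 10r + 8 = (r - 2)(r - 1)(r + 4), so the eigenvalues are -4, 1, 2.
r=1: eigenvector (1, 4, 2).
r=-4: eigenvector (0, 1, 0).
r=2: eigenvector (0, 2, 1).
P = [[1, 0, 0], [4, 1, 2], [2, 0, 1]], D = diag(1, -4, 2), P⁻¹ = [[1, 0, 0], [0, 1, -2], [-2, 0, 1]].
C⁴ = P·diag(1, 256, 16)·P⁻¹ = [[1, 0, 0], [-60, 256, -480], [-30, 0, 16]].
The requested entry is -60.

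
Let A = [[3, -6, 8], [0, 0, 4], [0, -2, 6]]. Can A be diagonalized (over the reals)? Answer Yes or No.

Characteristic polynomial: p(r) = r^3 - 9r^2 + 26r - 24 = (r - 4)(r - 3)(r - 2).
All 3 eigenvalues are distinct, so A is diagonalizable.

Yes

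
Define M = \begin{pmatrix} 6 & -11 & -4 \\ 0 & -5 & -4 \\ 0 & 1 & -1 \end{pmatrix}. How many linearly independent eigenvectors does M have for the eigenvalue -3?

M + 3I = [[9, -11, -4], [0, -2, -4], [0, 1, 2]].
This matrix has rank 2, so its null space has dimension 3 − 2 = 1.

1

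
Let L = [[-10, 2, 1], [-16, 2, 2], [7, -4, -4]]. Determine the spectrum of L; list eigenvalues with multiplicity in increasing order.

Characteristic polynomial: p(r) = r^3 + 12r^2 + 45r + 50 = (r + 2)(r + 5)^2.
Roots (with multiplicity): -5, -5, -2.

-5, -5, -2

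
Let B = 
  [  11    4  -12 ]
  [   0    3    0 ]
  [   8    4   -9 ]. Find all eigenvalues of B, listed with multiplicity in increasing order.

Characteristic polynomial: p(s) = s^3 - 5s^2 + 3s + 9 = (s - 3)^2(s + 1).
Roots (with multiplicity): -1, 3, 3.

-1, 3, 3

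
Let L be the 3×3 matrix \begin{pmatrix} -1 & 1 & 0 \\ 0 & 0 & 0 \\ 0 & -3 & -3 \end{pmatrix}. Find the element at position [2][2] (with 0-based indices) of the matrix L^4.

Characteristic polynomial: μ^3 + 4μ^2 + 3μ = μ(μ + 1)(μ + 3), so the eigenvalues are -3, -1, 0.
μ=-1: eigenvector (1, 0, 0).
μ=-3: eigenvector (0, 0, 1).
μ=0: eigenvector (-1, -1, 1).
P = [[1, 0, -1], [0, 0, -1], [0, 1, 1]], D = diag(-1, -3, 0), P⁻¹ = [[1, -1, 0], [0, 1, 1], [0, -1, 0]].
L⁴ = P·diag(1, 81, 0)·P⁻¹ = [[1, -1, 0], [0, 0, 0], [0, 81, 81]].
The requested entry is 81.

81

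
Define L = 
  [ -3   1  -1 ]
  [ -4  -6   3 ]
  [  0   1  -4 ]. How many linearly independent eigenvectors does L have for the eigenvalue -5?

L + 5I = [[2, 1, -1], [-4, -1, 3], [0, 1, 1]].
This matrix has rank 2, so its null space has dimension 3 − 2 = 1.

1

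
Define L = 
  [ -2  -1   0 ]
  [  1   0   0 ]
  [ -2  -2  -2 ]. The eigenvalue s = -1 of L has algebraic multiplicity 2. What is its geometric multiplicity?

1

L + 1I = [[-1, -1, 0], [1, 1, 0], [-2, -2, -1]].
This matrix has rank 2, so its null space has dimension 3 − 2 = 1.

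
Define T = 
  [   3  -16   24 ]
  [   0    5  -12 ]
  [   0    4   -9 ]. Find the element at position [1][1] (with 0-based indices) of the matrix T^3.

Characteristic polynomial: s^3 + s^2 - 9s - 9 = (s - 3)(s + 1)(s + 3), so the eigenvalues are -3, -1, 3.
s=3: eigenvector (1, 0, 0).
s=-3: eigenvector (0, -3, -2).
s=-1: eigenvector (2, 2, 1).
P = [[1, 0, 2], [0, -3, 2], [0, -2, 1]], D = diag(3, -3, -1), P⁻¹ = [[1, -4, 6], [0, 1, -2], [0, 2, -3]].
T³ = P·diag(27, -27, -1)·P⁻¹ = [[27, -112, 168], [0, 77, -156], [0, 52, -105]].
The requested entry is 77.

77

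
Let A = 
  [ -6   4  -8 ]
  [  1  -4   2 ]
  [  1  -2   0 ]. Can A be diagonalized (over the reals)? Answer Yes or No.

Characteristic polynomial: p(t) = t^3 + 10t^2 + 32t + 32 = (t + 2)(t + 4)^2.
t = -4 has algebraic multiplicity 2; rank(A + 4I) = 2, so geometric multiplicity = 1.
Geometric multiplicity < algebraic multiplicity, so A is not diagonalizable.

No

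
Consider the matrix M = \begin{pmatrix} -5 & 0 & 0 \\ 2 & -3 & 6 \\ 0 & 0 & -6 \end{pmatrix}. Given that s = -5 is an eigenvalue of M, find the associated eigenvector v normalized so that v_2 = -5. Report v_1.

5

M + 5I = [[0, 0, 0], [2, 2, 6], [0, 0, -1]].
Solving (M + 5I)v = 0 gives the eigenspace spanned by (5, -5, 0).
With v_2 = -5, v = (5, -5, 0), so v_1 = 5.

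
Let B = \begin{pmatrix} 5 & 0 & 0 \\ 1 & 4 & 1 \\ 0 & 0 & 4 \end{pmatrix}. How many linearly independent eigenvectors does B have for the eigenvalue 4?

1

B − 4I = [[1, 0, 0], [1, 0, 1], [0, 0, 0]].
This matrix has rank 2, so its null space has dimension 3 − 2 = 1.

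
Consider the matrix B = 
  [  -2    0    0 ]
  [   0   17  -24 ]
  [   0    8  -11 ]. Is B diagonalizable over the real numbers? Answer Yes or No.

Characteristic polynomial: p(μ) = μ^3 - 4μ^2 - 7μ + 10 = (μ - 5)(μ - 1)(μ + 2).
All 3 eigenvalues are distinct, so B is diagonalizable.

Yes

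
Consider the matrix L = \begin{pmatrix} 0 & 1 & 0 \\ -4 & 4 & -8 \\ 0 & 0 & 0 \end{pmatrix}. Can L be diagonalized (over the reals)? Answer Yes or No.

No

Characteristic polynomial: p(r) = r^3 - 4r^2 + 4r = r(r - 2)^2.
r = 2 has algebraic multiplicity 2; rank(L − 2I) = 2, so geometric multiplicity = 1.
Geometric multiplicity < algebraic multiplicity, so L is not diagonalizable.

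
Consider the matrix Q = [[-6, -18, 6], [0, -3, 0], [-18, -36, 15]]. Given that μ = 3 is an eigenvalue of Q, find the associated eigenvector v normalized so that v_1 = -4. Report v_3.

Q − 3I = [[-9, -18, 6], [0, -6, 0], [-18, -36, 12]].
Solving (Q − 3I)v = 0 gives the eigenspace spanned by (-4, 0, -6).
With v_1 = -4, v = (-4, 0, -6), so v_3 = -6.

-6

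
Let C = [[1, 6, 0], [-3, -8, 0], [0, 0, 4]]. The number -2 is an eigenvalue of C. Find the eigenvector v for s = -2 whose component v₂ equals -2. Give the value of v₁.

4

C + 2I = [[3, 6, 0], [-3, -6, 0], [0, 0, 6]].
Solving (C + 2I)v = 0 gives the eigenspace spanned by (4, -2, 0).
With v₂ = -2, v = (4, -2, 0), so v₁ = 4.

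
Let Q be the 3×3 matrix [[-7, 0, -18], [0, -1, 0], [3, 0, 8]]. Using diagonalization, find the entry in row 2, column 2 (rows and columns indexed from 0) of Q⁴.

46

Characteristic polynomial: r^3 - 3r - 2 = (r - 2)(r + 1)^2, so the eigenvalues are -1, -1, 2.
r=-1: eigenvector (3, 0, -1).
r=-1: eigenvector (0, 1, 0).
r=2: eigenvector (-2, 0, 1).
P = [[3, 0, -2], [0, 1, 0], [-1, 0, 1]], D = diag(-1, -1, 2), P⁻¹ = [[1, 0, 2], [0, 1, 0], [1, 0, 3]].
Q⁴ = P·diag(1, 1, 16)·P⁻¹ = [[-29, 0, -90], [0, 1, 0], [15, 0, 46]].
The requested entry is 46.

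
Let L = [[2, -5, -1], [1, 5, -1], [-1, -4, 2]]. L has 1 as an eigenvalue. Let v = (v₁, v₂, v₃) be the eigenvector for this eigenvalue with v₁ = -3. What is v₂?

L − 1I = [[1, -5, -1], [1, 4, -1], [-1, -4, 1]].
Solving (L − 1I)v = 0 gives the eigenspace spanned by (-3, 0, -3).
With v₁ = -3, v = (-3, 0, -3), so v₂ = 0.

0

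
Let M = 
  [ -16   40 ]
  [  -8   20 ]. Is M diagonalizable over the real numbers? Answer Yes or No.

Characteristic polynomial: p(s) = s^2 - 4s = s(s - 4).
All 2 eigenvalues are distinct, so M is diagonalizable.

Yes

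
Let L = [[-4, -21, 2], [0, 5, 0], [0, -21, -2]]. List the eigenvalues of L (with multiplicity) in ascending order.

-4, -2, 5

Characteristic polynomial: p(r) = r^3 + r^2 - 22r - 40 = (r - 5)(r + 2)(r + 4).
Roots (with multiplicity): -4, -2, 5.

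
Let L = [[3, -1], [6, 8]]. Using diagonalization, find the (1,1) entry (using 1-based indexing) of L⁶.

Characteristic polynomial: μ^2 - 11μ + 30 = (μ - 6)(μ - 5), so the eigenvalues are 5, 6.
μ=6: eigenvector (-1, 3).
μ=5: eigenvector (1, -2).
P = [[-1, 1], [3, -2]], D = diag(6, 5), P⁻¹ = [[2, 1], [3, 1]].
L⁶ = P·diag(46656, 15625)·P⁻¹ = [[-46437, -31031], [186186, 108718]].
The requested entry is -46437.

-46437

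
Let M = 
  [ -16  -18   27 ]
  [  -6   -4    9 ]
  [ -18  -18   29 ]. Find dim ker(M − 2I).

M − 2I = [[-18, -18, 27], [-6, -6, 9], [-18, -18, 27]].
This matrix has rank 1, so its null space has dimension 3 − 1 = 2.

2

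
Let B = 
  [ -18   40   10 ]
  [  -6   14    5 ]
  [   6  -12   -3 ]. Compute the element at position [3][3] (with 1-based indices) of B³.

Characteristic polynomial: r^3 + 7r^2 - 36 = (r - 2)(r + 3)(r + 6), so the eigenvalues are -6, -3, 2.
r=-6: eigenvector (5, 2, -2).
r=2: eigenvector (2, 1, 0).
r=-3: eigenvector (-2, -1, 1).
P = [[5, 2, -2], [2, 1, -1], [-2, 0, 1]], D = diag(-6, 2, -3), P⁻¹ = [[1, -2, 0], [0, 1, 1], [2, -4, 1]].
B³ = P·diag(-216, 8, -27)·P⁻¹ = [[-972, 1960, 70], [-378, 764, 35], [378, -756, -27]].
The requested entry is -27.

-27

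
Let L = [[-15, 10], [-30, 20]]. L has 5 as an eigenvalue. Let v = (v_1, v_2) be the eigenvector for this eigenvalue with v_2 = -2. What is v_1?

-1

L − 5I = [[-20, 10], [-30, 15]].
Solving (L − 5I)v = 0 gives the eigenspace spanned by (-1, -2).
With v_2 = -2, v = (-1, -2), so v_1 = -1.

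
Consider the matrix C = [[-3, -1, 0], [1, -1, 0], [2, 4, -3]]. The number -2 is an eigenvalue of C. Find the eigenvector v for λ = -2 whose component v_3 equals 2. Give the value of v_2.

1

C + 2I = [[-1, -1, 0], [1, 1, 0], [2, 4, -1]].
Solving (C + 2I)v = 0 gives the eigenspace spanned by (-1, 1, 2).
With v_3 = 2, v = (-1, 1, 2), so v_2 = 1.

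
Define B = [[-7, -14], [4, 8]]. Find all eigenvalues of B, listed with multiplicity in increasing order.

0, 1

Characteristic polynomial: p(t) = t^2 - t = t(t - 1).
Roots (with multiplicity): 0, 1.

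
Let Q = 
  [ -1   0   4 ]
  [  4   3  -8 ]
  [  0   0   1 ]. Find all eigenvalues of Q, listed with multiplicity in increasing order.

-1, 1, 3

Characteristic polynomial: p(μ) = μ^3 - 3μ^2 - μ + 3 = (μ - 3)(μ - 1)(μ + 1).
Roots (with multiplicity): -1, 1, 3.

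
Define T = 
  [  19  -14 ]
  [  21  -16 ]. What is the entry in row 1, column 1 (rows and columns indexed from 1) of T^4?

1843

Characteristic polynomial: λ^2 - 3λ - 10 = (λ - 5)(λ + 2), so the eigenvalues are -2, 5.
λ=5: eigenvector (1, 1).
λ=-2: eigenvector (-2, -3).
P = [[1, -2], [1, -3]], D = diag(5, -2), P⁻¹ = [[3, -2], [1, -1]].
T⁴ = P·diag(625, 16)·P⁻¹ = [[1843, -1218], [1827, -1202]].
The requested entry is 1843.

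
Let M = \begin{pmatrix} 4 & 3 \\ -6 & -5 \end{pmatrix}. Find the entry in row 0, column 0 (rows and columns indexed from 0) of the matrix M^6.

Characteristic polynomial: t^2 + t - 2 = (t - 1)(t + 2), so the eigenvalues are -2, 1.
t=1: eigenvector (1, -1).
t=-2: eigenvector (-1, 2).
P = [[1, -1], [-1, 2]], D = diag(1, -2), P⁻¹ = [[2, 1], [1, 1]].
M⁶ = P·diag(1, 64)·P⁻¹ = [[-62, -63], [126, 127]].
The requested entry is -62.

-62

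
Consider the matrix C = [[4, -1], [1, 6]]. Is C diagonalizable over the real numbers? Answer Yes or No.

No

Characteristic polynomial: p(s) = s^2 - 10s + 25 = (s - 5)^2.
s = 5 has algebraic multiplicity 2; rank(C − 5I) = 1, so geometric multiplicity = 1.
Geometric multiplicity < algebraic multiplicity, so C is not diagonalizable.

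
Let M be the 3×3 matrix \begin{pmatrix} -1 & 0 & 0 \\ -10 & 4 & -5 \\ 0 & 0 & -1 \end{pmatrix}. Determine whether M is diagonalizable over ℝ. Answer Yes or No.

Yes

Characteristic polynomial: p(μ) = μ^3 - 2μ^2 - 7μ - 4 = (μ - 4)(μ + 1)^2.
μ = -1 has algebraic multiplicity 2; rank(M + 1I) = 1, so geometric multiplicity = 2.
Every eigenvalue has geometric = algebraic multiplicity, so M is diagonalizable.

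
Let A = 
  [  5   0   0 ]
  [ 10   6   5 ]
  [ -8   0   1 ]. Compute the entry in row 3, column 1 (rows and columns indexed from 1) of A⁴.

Characteristic polynomial: μ^3 - 12μ^2 + 41μ - 30 = (μ - 6)(μ - 5)(μ - 1), so the eigenvalues are 1, 5, 6.
μ=5: eigenvector (1, 0, -2).
μ=1: eigenvector (0, 1, -1).
μ=6: eigenvector (0, 1, 0).
P = [[1, 0, 0], [0, 1, 1], [-2, -1, 0]], D = diag(5, 1, 6), P⁻¹ = [[1, 0, 0], [-2, 0, -1], [2, 1, 1]].
A⁴ = P·diag(625, 1, 1296)·P⁻¹ = [[625, 0, 0], [2590, 1296, 1295], [-1248, 0, 1]].
The requested entry is -1248.

-1248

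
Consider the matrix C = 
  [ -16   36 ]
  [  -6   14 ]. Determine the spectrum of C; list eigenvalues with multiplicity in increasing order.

Characteristic polynomial: p(r) = r^2 + 2r - 8 = (r - 2)(r + 4).
Roots (with multiplicity): -4, 2.

-4, 2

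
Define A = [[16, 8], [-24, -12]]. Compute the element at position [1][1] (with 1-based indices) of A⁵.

4096

Characteristic polynomial: μ^2 - 4μ = μ(μ - 4), so the eigenvalues are 0, 4.
μ=0: eigenvector (1, -2).
μ=4: eigenvector (2, -3).
P = [[1, 2], [-2, -3]], D = diag(0, 4), P⁻¹ = [[-3, -2], [2, 1]].
A⁵ = P·diag(0, 1024)·P⁻¹ = [[4096, 2048], [-6144, -3072]].
The requested entry is 4096.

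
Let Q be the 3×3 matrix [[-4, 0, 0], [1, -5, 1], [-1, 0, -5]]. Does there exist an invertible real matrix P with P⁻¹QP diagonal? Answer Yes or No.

No

Characteristic polynomial: p(μ) = μ^3 + 14μ^2 + 65μ + 100 = (μ + 4)(μ + 5)^2.
μ = -5 has algebraic multiplicity 2; rank(Q + 5I) = 2, so geometric multiplicity = 1.
Geometric multiplicity < algebraic multiplicity, so Q is not diagonalizable.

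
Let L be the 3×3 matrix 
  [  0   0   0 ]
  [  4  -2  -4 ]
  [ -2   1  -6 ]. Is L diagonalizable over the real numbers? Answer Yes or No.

Characteristic polynomial: p(μ) = μ^3 + 8μ^2 + 16μ = μ(μ + 4)^2.
μ = -4 has algebraic multiplicity 2; rank(L + 4I) = 2, so geometric multiplicity = 1.
Geometric multiplicity < algebraic multiplicity, so L is not diagonalizable.

No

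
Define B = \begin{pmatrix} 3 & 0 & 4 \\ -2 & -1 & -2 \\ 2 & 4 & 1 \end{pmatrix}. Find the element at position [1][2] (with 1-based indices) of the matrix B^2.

Characteristic polynomial: t^3 - 3t^2 - t + 3 = (t - 3)(t - 1)(t + 1), so the eigenvalues are -1, 1, 3.
t=-1: eigenvector (1, 0, -1).
t=3: eigenvector (-2, 1, 0).
t=1: eigenvector (-2, 1, 1).
P = [[1, -2, -2], [0, 1, 1], [-1, 0, 1]], D = diag(-1, 3, 1), P⁻¹ = [[1, 2, 0], [-1, -1, -1], [1, 2, 1]].
B² = P·diag(1, 9, 1)·P⁻¹ = [[17, 16, 16], [-8, -7, -8], [0, 0, 1]].
The requested entry is 16.

16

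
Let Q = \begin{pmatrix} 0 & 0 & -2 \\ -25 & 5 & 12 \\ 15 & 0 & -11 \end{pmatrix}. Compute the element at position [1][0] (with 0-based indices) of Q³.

-955

Characteristic polynomial: s^3 + 6s^2 - 25s - 150 = (s - 5)(s + 5)(s + 6), so the eigenvalues are -6, -5, 5.
s=-6: eigenvector (-1, 1, -3).
s=5: eigenvector (0, 1, 0).
s=-5: eigenvector (2, -1, 5).
P = [[-1, 0, 2], [1, 1, -1], [-3, 0, 5]], D = diag(-6, 5, -5), P⁻¹ = [[5, 0, -2], [-2, 1, 1], [3, 0, -1]].
Q³ = P·diag(-216, 125, -125)·P⁻¹ = [[330, 0, -182], [-955, 125, 432], [1365, 0, -671]].
The requested entry is -955.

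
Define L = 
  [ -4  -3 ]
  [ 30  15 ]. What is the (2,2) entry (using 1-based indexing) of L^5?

Characteristic polynomial: t^2 - 11t + 30 = (t - 6)(t - 5), so the eigenvalues are 5, 6.
t=5: eigenvector (1, -3).
t=6: eigenvector (-3, 10).
P = [[1, -3], [-3, 10]], D = diag(5, 6), P⁻¹ = [[10, 3], [3, 1]].
L⁵ = P·diag(3125, 7776)·P⁻¹ = [[-38734, -13953], [139530, 49635]].
The requested entry is 49635.

49635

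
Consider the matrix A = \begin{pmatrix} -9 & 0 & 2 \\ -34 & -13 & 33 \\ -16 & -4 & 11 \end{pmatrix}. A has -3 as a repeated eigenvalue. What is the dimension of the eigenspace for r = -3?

1

A + 3I = [[-6, 0, 2], [-34, -10, 33], [-16, -4, 14]].
This matrix has rank 2, so its null space has dimension 3 − 2 = 1.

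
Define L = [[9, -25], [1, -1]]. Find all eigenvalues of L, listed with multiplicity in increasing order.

Characteristic polynomial: p(s) = s^2 - 8s + 16 = (s - 4)^2.
Roots (with multiplicity): 4, 4.

4, 4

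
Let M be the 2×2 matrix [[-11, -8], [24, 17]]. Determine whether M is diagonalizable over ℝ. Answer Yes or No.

Yes

Characteristic polynomial: p(μ) = μ^2 - 6μ + 5 = (μ - 5)(μ - 1).
All 2 eigenvalues are distinct, so M is diagonalizable.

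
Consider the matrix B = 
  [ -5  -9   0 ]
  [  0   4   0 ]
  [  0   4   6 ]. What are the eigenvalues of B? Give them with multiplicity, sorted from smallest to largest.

-5, 4, 6

Characteristic polynomial: p(λ) = λ^3 - 5λ^2 - 26λ + 120 = (λ - 6)(λ - 4)(λ + 5).
Roots (with multiplicity): -5, 4, 6.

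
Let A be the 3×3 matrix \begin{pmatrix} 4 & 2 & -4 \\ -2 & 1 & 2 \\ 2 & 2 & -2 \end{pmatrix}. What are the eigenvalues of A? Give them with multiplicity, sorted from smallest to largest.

Characteristic polynomial: p(μ) = μ^3 - 3μ^2 + 2μ = μ(μ - 2)(μ - 1).
Roots (with multiplicity): 0, 1, 2.

0, 1, 2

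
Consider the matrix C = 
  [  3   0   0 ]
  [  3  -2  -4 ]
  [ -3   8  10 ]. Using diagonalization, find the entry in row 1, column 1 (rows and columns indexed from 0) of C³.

-200

Characteristic polynomial: t^3 - 11t^2 + 36t - 36 = (t - 6)(t - 3)(t - 2), so the eigenvalues are 2, 3, 6.
t=2: eigenvector (0, -1, 1).
t=6: eigenvector (0, -1, 2).
t=3: eigenvector (1, 3, -3).
P = [[0, 0, 1], [-1, -1, 3], [1, 2, -3]], D = diag(2, 6, 3), P⁻¹ = [[3, -2, -1], [0, 1, 1], [1, 0, 0]].
C³ = P·diag(8, 216, 27)·P⁻¹ = [[27, 0, 0], [57, -200, -208], [-57, 416, 424]].
The requested entry is -200.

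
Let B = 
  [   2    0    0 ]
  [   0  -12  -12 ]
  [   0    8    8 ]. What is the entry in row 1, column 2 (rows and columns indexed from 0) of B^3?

Characteristic polynomial: r^3 + 2r^2 - 8r = r(r - 2)(r + 4), so the eigenvalues are -4, 0, 2.
r=2: eigenvector (1, 0, 0).
r=-4: eigenvector (0, 3, -2).
r=0: eigenvector (0, -1, 1).
P = [[1, 0, 0], [0, 3, -1], [0, -2, 1]], D = diag(2, -4, 0), P⁻¹ = [[1, 0, 0], [0, 1, 1], [0, 2, 3]].
B³ = P·diag(8, -64, 0)·P⁻¹ = [[8, 0, 0], [0, -192, -192], [0, 128, 128]].
The requested entry is -192.

-192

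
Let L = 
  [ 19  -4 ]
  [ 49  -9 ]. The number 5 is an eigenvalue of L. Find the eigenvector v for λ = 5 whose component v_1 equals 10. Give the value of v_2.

35

L − 5I = [[14, -4], [49, -14]].
Solving (L − 5I)v = 0 gives the eigenspace spanned by (10, 35).
With v_1 = 10, v = (10, 35), so v_2 = 35.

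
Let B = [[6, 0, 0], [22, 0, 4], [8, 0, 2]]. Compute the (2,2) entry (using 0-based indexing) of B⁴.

Characteristic polynomial: t^3 - 8t^2 + 12t = t(t - 6)(t - 2), so the eigenvalues are 0, 2, 6.
t=6: eigenvector (1, 5, 2).
t=2: eigenvector (0, 2, 1).
t=0: eigenvector (0, 1, 0).
P = [[1, 0, 0], [5, 2, 1], [2, 1, 0]], D = diag(6, 2, 0), P⁻¹ = [[1, 0, 0], [-2, 0, 1], [-1, 1, -2]].
B⁴ = P·diag(1296, 16, 0)·P⁻¹ = [[1296, 0, 0], [6416, 0, 32], [2560, 0, 16]].
The requested entry is 16.

16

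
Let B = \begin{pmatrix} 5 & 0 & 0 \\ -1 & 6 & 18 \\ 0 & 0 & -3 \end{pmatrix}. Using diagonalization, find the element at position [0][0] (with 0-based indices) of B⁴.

Characteristic polynomial: λ^3 - 8λ^2 - 3λ + 90 = (λ - 6)(λ - 5)(λ + 3), so the eigenvalues are -3, 5, 6.
λ=6: eigenvector (0, -1, 0).
λ=5: eigenvector (1, 1, 0).
λ=-3: eigenvector (0, -2, 1).
P = [[0, 1, 0], [-1, 1, -2], [0, 0, 1]], D = diag(6, 5, -3), P⁻¹ = [[1, -1, -2], [1, 0, 0], [0, 0, 1]].
B⁴ = P·diag(1296, 625, 81)·P⁻¹ = [[625, 0, 0], [-671, 1296, 2430], [0, 0, 81]].
The requested entry is 625.

625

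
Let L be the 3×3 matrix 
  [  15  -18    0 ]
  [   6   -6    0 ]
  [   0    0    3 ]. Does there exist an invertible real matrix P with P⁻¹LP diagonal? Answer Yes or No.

Yes

Characteristic polynomial: p(s) = s^3 - 12s^2 + 45s - 54 = (s - 6)(s - 3)^2.
s = 3 has algebraic multiplicity 2; rank(L − 3I) = 1, so geometric multiplicity = 2.
Every eigenvalue has geometric = algebraic multiplicity, so L is diagonalizable.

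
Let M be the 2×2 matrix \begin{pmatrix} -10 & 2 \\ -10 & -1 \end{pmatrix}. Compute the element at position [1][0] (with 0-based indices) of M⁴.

Characteristic polynomial: λ^2 + 11λ + 30 = (λ + 5)(λ + 6), so the eigenvalues are -6, -5.
λ=-6: eigenvector (-1, -2).
λ=-5: eigenvector (-2, -5).
P = [[-1, -2], [-2, -5]], D = diag(-6, -5), P⁻¹ = [[-5, 2], [2, -1]].
M⁴ = P·diag(1296, 625)·P⁻¹ = [[3980, -1342], [6710, -2059]].
The requested entry is 6710.

6710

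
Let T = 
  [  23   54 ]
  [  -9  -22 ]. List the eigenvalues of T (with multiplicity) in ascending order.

Characteristic polynomial: p(λ) = λ^2 - λ - 20 = (λ - 5)(λ + 4).
Roots (with multiplicity): -4, 5.

-4, 5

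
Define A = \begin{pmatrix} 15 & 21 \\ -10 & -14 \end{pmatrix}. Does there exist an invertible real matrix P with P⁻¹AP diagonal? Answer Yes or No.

Yes

Characteristic polynomial: p(λ) = λ^2 - λ = λ(λ - 1).
All 2 eigenvalues are distinct, so A is diagonalizable.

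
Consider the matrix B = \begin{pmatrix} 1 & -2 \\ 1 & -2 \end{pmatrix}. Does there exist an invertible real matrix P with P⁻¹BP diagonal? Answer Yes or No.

Yes

Characteristic polynomial: p(r) = r^2 + r = r(r + 1).
All 2 eigenvalues are distinct, so B is diagonalizable.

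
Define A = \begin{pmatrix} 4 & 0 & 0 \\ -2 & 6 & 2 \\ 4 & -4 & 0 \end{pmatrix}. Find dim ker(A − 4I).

2

A − 4I = [[0, 0, 0], [-2, 2, 2], [4, -4, -4]].
This matrix has rank 1, so its null space has dimension 3 − 1 = 2.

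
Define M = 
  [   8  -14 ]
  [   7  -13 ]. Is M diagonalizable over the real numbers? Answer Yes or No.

Characteristic polynomial: p(t) = t^2 + 5t - 6 = (t - 1)(t + 6).
All 2 eigenvalues are distinct, so M is diagonalizable.

Yes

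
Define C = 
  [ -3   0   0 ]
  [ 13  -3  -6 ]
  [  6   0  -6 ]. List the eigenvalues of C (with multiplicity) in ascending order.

Characteristic polynomial: p(r) = r^3 + 12r^2 + 45r + 54 = (r + 3)^2(r + 6).
Roots (with multiplicity): -6, -3, -3.

-6, -3, -3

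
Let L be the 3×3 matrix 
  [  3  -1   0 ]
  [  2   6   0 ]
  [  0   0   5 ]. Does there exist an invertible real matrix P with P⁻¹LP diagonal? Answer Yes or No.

Characteristic polynomial: p(λ) = λ^3 - 14λ^2 + 65λ - 100 = (λ - 5)^2(λ - 4).
λ = 5 has algebraic multiplicity 2; rank(L − 5I) = 1, so geometric multiplicity = 2.
Every eigenvalue has geometric = algebraic multiplicity, so L is diagonalizable.

Yes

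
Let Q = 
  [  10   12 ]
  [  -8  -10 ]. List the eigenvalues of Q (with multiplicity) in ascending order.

-2, 2

Characteristic polynomial: p(λ) = λ^2 - 4 = (λ - 2)(λ + 2).
Roots (with multiplicity): -2, 2.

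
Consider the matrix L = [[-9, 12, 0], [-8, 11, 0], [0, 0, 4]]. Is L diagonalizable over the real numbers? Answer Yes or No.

Characteristic polynomial: p(s) = s^3 - 6s^2 + 5s + 12 = (s - 4)(s - 3)(s + 1).
All 3 eigenvalues are distinct, so L is diagonalizable.

Yes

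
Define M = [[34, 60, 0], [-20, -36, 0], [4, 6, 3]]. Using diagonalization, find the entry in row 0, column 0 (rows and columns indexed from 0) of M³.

904

Characteristic polynomial: s^3 - s^2 - 30s + 72 = (s - 4)(s - 3)(s + 6), so the eigenvalues are -6, 3, 4.
s=-6: eigenvector (-3, 2, 0).
s=3: eigenvector (0, 0, 1).
s=4: eigenvector (-2, 1, -2).
P = [[-3, 0, -2], [2, 0, 1], [0, 1, -2]], D = diag(-6, 3, 4), P⁻¹ = [[1, 2, 0], [-4, -6, 1], [-2, -3, 0]].
M³ = P·diag(-216, 27, 64)·P⁻¹ = [[904, 1680, 0], [-560, -1056, 0], [148, 222, 27]].
The requested entry is 904.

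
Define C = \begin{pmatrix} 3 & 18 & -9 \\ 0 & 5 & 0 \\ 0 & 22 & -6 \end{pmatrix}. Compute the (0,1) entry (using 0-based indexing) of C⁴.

Characteristic polynomial: λ^3 - 2λ^2 - 33λ + 90 = (λ - 5)(λ - 3)(λ + 6), so the eigenvalues are -6, 3, 5.
λ=3: eigenvector (1, 0, 0).
λ=-6: eigenvector (1, 0, 1).
λ=5: eigenvector (0, 1, 2).
P = [[1, 1, 0], [0, 0, 1], [0, 1, 2]], D = diag(3, -6, 5), P⁻¹ = [[1, 2, -1], [0, -2, 1], [0, 1, 0]].
C⁴ = P·diag(81, 1296, 625)·P⁻¹ = [[81, -2430, 1215], [0, 625, 0], [0, -1342, 1296]].
The requested entry is -2430.

-2430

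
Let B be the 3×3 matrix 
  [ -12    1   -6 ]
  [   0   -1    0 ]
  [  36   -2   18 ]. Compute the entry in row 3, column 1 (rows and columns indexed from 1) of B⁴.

7776

Characteristic polynomial: t^3 - 5t^2 - 6t = t(t - 6)(t + 1), so the eigenvalues are -1, 0, 6.
t=6: eigenvector (-1, 0, 3).
t=-1: eigenvector (-1, 1, 2).
t=0: eigenvector (1, 0, -2).
P = [[-1, -1, 1], [0, 1, 0], [3, 2, -2]], D = diag(6, -1, 0), P⁻¹ = [[2, 0, 1], [0, 1, 0], [3, 1, 1]].
B⁴ = P·diag(1296, 1, 0)·P⁻¹ = [[-2592, -1, -1296], [0, 1, 0], [7776, 2, 3888]].
The requested entry is 7776.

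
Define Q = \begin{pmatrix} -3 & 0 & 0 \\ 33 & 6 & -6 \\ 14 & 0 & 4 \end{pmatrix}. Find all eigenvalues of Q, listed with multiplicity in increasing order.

Characteristic polynomial: p(μ) = μ^3 - 7μ^2 - 6μ + 72 = (μ - 6)(μ - 4)(μ + 3).
Roots (with multiplicity): -3, 4, 6.

-3, 4, 6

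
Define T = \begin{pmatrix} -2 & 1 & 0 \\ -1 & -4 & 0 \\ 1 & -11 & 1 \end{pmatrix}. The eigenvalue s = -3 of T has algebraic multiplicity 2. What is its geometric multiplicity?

1

T + 3I = [[1, 1, 0], [-1, -1, 0], [1, -11, 4]].
This matrix has rank 2, so its null space has dimension 3 − 2 = 1.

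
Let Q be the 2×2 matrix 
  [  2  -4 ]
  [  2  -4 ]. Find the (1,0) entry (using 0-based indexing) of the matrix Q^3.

Characteristic polynomial: s^2 + 2s = s(s + 2), so the eigenvalues are -2, 0.
s=0: eigenvector (2, 1).
s=-2: eigenvector (1, 1).
P = [[2, 1], [1, 1]], D = diag(0, -2), P⁻¹ = [[1, -1], [-1, 2]].
Q³ = P·diag(0, -8)·P⁻¹ = [[8, -16], [8, -16]].
The requested entry is 8.

8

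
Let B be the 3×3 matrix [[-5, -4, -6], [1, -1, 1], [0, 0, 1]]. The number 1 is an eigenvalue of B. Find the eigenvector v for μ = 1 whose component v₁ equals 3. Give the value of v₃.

-3

B − 1I = [[-6, -4, -6], [1, -2, 1], [0, 0, 0]].
Solving (B − 1I)v = 0 gives the eigenspace spanned by (3, 0, -3).
With v₁ = 3, v = (3, 0, -3), so v₃ = -3.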